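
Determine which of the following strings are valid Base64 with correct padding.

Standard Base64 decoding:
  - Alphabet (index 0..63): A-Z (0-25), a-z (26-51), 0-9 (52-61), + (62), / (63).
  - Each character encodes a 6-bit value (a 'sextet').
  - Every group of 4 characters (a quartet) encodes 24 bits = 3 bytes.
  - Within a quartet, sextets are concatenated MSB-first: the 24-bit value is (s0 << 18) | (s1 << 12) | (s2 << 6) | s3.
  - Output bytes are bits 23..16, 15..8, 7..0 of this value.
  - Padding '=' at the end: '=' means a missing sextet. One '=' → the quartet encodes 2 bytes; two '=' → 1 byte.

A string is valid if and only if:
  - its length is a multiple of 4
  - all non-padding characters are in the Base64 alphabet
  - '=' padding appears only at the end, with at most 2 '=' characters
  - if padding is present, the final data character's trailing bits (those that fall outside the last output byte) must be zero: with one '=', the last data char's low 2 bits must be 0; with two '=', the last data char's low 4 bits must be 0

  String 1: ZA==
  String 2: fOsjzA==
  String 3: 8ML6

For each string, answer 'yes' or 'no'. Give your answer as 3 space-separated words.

String 1: 'ZA==' → valid
String 2: 'fOsjzA==' → valid
String 3: '8ML6' → valid

Answer: yes yes yes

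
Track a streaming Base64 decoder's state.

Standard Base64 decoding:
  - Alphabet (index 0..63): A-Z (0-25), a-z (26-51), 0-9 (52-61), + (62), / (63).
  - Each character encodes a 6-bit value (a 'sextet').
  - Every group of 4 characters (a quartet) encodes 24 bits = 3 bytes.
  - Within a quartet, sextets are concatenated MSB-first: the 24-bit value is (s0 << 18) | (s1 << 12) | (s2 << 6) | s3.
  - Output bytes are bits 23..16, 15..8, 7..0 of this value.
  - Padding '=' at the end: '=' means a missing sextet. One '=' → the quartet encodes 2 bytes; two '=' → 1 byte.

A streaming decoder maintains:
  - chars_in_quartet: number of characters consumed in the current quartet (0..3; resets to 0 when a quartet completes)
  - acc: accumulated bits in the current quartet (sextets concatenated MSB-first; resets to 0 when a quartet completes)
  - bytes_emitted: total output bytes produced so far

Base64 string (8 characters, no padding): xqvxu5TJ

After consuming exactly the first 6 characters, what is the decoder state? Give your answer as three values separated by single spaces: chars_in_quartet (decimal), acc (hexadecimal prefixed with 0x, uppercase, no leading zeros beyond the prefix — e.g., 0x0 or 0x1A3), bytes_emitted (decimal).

Answer: 2 0xBB9 3

Derivation:
After char 0 ('x'=49): chars_in_quartet=1 acc=0x31 bytes_emitted=0
After char 1 ('q'=42): chars_in_quartet=2 acc=0xC6A bytes_emitted=0
After char 2 ('v'=47): chars_in_quartet=3 acc=0x31AAF bytes_emitted=0
After char 3 ('x'=49): chars_in_quartet=4 acc=0xC6ABF1 -> emit C6 AB F1, reset; bytes_emitted=3
After char 4 ('u'=46): chars_in_quartet=1 acc=0x2E bytes_emitted=3
After char 5 ('5'=57): chars_in_quartet=2 acc=0xBB9 bytes_emitted=3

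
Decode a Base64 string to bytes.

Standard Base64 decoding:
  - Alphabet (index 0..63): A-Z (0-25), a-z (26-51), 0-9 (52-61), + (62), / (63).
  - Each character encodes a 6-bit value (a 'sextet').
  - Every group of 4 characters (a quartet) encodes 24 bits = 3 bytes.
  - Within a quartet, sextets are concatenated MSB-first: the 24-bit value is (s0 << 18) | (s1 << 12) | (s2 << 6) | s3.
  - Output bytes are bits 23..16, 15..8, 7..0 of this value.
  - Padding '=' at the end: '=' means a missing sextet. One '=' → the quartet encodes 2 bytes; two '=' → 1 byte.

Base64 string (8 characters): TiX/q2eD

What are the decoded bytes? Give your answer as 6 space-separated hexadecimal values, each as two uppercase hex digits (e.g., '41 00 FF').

After char 0 ('T'=19): chars_in_quartet=1 acc=0x13 bytes_emitted=0
After char 1 ('i'=34): chars_in_quartet=2 acc=0x4E2 bytes_emitted=0
After char 2 ('X'=23): chars_in_quartet=3 acc=0x13897 bytes_emitted=0
After char 3 ('/'=63): chars_in_quartet=4 acc=0x4E25FF -> emit 4E 25 FF, reset; bytes_emitted=3
After char 4 ('q'=42): chars_in_quartet=1 acc=0x2A bytes_emitted=3
After char 5 ('2'=54): chars_in_quartet=2 acc=0xAB6 bytes_emitted=3
After char 6 ('e'=30): chars_in_quartet=3 acc=0x2AD9E bytes_emitted=3
After char 7 ('D'=3): chars_in_quartet=4 acc=0xAB6783 -> emit AB 67 83, reset; bytes_emitted=6

Answer: 4E 25 FF AB 67 83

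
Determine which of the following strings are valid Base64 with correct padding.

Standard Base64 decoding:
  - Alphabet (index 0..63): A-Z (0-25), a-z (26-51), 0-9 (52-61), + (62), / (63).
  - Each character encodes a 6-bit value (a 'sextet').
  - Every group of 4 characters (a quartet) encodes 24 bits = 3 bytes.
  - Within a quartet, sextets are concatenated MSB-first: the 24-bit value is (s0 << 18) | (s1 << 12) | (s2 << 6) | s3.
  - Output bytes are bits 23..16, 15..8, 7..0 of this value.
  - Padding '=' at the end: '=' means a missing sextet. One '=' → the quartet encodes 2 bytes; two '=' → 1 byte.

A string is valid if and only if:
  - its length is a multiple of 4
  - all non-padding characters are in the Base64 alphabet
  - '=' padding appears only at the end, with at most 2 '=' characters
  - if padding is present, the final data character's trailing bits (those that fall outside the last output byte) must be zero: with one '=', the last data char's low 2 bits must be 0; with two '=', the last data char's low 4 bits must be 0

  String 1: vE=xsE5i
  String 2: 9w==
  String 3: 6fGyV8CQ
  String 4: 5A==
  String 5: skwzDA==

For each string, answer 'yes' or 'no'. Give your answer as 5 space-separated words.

String 1: 'vE=xsE5i' → invalid (bad char(s): ['=']; '=' in middle)
String 2: '9w==' → valid
String 3: '6fGyV8CQ' → valid
String 4: '5A==' → valid
String 5: 'skwzDA==' → valid

Answer: no yes yes yes yes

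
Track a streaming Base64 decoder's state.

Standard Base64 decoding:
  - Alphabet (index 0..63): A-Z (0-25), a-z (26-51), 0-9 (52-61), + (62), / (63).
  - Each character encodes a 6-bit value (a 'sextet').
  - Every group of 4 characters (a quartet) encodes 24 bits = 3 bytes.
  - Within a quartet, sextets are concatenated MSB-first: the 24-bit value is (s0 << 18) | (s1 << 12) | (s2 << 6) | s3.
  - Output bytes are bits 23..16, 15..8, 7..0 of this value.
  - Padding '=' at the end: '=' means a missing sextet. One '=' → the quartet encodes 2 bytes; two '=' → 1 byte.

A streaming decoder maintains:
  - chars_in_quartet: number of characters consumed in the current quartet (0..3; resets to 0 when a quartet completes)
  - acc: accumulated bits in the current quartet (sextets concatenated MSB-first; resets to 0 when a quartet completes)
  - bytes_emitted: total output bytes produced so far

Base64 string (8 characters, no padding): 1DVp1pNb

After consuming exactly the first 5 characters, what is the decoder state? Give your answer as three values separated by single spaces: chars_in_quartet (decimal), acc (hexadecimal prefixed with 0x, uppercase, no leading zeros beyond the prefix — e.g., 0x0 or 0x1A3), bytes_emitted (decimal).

After char 0 ('1'=53): chars_in_quartet=1 acc=0x35 bytes_emitted=0
After char 1 ('D'=3): chars_in_quartet=2 acc=0xD43 bytes_emitted=0
After char 2 ('V'=21): chars_in_quartet=3 acc=0x350D5 bytes_emitted=0
After char 3 ('p'=41): chars_in_quartet=4 acc=0xD43569 -> emit D4 35 69, reset; bytes_emitted=3
After char 4 ('1'=53): chars_in_quartet=1 acc=0x35 bytes_emitted=3

Answer: 1 0x35 3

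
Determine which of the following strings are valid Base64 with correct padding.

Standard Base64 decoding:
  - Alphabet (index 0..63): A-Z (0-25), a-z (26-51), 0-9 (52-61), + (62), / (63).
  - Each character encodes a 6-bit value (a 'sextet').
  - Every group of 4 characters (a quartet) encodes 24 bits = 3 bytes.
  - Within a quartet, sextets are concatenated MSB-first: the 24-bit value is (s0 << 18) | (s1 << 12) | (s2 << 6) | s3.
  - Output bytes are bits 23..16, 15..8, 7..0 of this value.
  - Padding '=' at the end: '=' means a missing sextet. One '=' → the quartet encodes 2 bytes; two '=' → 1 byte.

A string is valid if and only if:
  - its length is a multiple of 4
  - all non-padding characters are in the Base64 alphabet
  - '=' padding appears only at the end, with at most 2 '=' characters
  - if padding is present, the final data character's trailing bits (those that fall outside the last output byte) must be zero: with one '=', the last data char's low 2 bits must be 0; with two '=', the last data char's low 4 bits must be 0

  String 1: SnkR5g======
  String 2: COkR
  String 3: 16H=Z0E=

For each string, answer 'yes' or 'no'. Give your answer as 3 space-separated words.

Answer: no yes no

Derivation:
String 1: 'SnkR5g======' → invalid (6 pad chars (max 2))
String 2: 'COkR' → valid
String 3: '16H=Z0E=' → invalid (bad char(s): ['=']; '=' in middle)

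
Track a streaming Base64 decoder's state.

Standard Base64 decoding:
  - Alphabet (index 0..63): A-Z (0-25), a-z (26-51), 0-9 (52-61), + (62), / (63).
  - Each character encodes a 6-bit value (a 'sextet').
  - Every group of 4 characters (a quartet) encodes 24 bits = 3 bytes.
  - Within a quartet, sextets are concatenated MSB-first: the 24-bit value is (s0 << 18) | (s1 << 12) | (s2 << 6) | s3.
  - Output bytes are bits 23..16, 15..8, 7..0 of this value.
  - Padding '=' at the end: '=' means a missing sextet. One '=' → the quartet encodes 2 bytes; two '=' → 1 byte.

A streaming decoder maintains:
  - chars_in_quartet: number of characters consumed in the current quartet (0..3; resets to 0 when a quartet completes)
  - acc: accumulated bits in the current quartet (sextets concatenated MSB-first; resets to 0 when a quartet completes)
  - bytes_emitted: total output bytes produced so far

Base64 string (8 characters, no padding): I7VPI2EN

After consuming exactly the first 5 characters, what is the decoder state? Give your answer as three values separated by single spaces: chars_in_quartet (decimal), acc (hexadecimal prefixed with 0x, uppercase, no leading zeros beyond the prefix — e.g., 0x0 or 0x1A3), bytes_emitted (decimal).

Answer: 1 0x8 3

Derivation:
After char 0 ('I'=8): chars_in_quartet=1 acc=0x8 bytes_emitted=0
After char 1 ('7'=59): chars_in_quartet=2 acc=0x23B bytes_emitted=0
After char 2 ('V'=21): chars_in_quartet=3 acc=0x8ED5 bytes_emitted=0
After char 3 ('P'=15): chars_in_quartet=4 acc=0x23B54F -> emit 23 B5 4F, reset; bytes_emitted=3
After char 4 ('I'=8): chars_in_quartet=1 acc=0x8 bytes_emitted=3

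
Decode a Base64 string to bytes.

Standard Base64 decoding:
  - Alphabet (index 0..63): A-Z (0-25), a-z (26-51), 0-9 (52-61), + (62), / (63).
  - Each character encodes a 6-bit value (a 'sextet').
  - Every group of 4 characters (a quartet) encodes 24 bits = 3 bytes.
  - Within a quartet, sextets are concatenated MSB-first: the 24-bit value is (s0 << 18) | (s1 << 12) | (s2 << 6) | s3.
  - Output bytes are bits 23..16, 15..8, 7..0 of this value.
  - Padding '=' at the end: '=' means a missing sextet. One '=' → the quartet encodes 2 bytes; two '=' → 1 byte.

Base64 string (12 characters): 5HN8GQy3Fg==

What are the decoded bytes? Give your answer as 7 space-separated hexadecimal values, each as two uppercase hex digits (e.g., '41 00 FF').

After char 0 ('5'=57): chars_in_quartet=1 acc=0x39 bytes_emitted=0
After char 1 ('H'=7): chars_in_quartet=2 acc=0xE47 bytes_emitted=0
After char 2 ('N'=13): chars_in_quartet=3 acc=0x391CD bytes_emitted=0
After char 3 ('8'=60): chars_in_quartet=4 acc=0xE4737C -> emit E4 73 7C, reset; bytes_emitted=3
After char 4 ('G'=6): chars_in_quartet=1 acc=0x6 bytes_emitted=3
After char 5 ('Q'=16): chars_in_quartet=2 acc=0x190 bytes_emitted=3
After char 6 ('y'=50): chars_in_quartet=3 acc=0x6432 bytes_emitted=3
After char 7 ('3'=55): chars_in_quartet=4 acc=0x190CB7 -> emit 19 0C B7, reset; bytes_emitted=6
After char 8 ('F'=5): chars_in_quartet=1 acc=0x5 bytes_emitted=6
After char 9 ('g'=32): chars_in_quartet=2 acc=0x160 bytes_emitted=6
Padding '==': partial quartet acc=0x160 -> emit 16; bytes_emitted=7

Answer: E4 73 7C 19 0C B7 16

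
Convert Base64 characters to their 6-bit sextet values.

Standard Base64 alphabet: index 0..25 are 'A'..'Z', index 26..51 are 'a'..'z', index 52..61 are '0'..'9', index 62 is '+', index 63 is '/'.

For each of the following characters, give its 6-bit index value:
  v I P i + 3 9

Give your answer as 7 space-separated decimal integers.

Answer: 47 8 15 34 62 55 61

Derivation:
'v': a..z range, 26 + ord('v') − ord('a') = 47
'I': A..Z range, ord('I') − ord('A') = 8
'P': A..Z range, ord('P') − ord('A') = 15
'i': a..z range, 26 + ord('i') − ord('a') = 34
'+': index 62
'3': 0..9 range, 52 + ord('3') − ord('0') = 55
'9': 0..9 range, 52 + ord('9') − ord('0') = 61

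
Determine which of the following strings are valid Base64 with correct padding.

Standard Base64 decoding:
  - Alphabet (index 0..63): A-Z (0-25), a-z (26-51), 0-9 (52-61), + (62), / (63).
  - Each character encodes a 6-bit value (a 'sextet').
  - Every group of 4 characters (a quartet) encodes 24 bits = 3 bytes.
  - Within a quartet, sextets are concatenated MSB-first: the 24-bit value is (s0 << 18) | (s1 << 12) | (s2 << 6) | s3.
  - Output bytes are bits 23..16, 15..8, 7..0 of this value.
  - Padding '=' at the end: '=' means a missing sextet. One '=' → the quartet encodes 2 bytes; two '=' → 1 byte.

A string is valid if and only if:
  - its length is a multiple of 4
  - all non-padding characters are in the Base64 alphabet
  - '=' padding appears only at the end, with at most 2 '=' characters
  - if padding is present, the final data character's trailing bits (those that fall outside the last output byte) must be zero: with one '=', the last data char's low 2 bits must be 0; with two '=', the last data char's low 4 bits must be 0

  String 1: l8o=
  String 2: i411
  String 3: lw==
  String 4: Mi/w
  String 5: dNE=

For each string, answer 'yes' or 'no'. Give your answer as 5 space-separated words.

Answer: yes yes yes yes yes

Derivation:
String 1: 'l8o=' → valid
String 2: 'i411' → valid
String 3: 'lw==' → valid
String 4: 'Mi/w' → valid
String 5: 'dNE=' → valid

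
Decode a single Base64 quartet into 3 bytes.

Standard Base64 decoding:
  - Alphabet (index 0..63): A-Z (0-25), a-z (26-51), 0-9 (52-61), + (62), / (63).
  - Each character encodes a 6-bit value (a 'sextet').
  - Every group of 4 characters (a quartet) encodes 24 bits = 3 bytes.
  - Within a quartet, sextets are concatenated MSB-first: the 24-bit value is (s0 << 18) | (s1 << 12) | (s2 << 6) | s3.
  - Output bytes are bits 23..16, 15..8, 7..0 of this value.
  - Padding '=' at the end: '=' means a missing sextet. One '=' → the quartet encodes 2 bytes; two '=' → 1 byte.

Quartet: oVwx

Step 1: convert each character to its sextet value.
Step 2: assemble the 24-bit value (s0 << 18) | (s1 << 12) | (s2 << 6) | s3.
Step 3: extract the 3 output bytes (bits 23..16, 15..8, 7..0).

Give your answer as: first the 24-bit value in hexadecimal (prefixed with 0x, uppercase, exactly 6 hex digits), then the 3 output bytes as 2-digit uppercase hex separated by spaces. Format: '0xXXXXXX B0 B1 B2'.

Sextets: o=40, V=21, w=48, x=49
24-bit: (40<<18) | (21<<12) | (48<<6) | 49
      = 0xA00000 | 0x015000 | 0x000C00 | 0x000031
      = 0xA15C31
Bytes: (v>>16)&0xFF=A1, (v>>8)&0xFF=5C, v&0xFF=31

Answer: 0xA15C31 A1 5C 31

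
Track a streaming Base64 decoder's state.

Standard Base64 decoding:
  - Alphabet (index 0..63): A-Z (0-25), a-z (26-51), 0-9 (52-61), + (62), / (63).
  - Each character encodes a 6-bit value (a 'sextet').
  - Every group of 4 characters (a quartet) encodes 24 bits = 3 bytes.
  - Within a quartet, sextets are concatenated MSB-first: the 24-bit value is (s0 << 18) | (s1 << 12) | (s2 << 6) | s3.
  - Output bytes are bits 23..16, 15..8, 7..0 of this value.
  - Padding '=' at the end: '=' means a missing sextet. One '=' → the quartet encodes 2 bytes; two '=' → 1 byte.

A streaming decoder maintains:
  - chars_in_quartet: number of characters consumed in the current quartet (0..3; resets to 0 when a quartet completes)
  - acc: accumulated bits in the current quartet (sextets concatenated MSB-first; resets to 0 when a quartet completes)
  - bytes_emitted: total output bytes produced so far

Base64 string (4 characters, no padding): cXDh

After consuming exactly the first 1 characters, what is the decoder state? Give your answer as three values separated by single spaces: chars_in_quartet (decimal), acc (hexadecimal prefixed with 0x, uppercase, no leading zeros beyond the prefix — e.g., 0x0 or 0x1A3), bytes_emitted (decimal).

Answer: 1 0x1C 0

Derivation:
After char 0 ('c'=28): chars_in_quartet=1 acc=0x1C bytes_emitted=0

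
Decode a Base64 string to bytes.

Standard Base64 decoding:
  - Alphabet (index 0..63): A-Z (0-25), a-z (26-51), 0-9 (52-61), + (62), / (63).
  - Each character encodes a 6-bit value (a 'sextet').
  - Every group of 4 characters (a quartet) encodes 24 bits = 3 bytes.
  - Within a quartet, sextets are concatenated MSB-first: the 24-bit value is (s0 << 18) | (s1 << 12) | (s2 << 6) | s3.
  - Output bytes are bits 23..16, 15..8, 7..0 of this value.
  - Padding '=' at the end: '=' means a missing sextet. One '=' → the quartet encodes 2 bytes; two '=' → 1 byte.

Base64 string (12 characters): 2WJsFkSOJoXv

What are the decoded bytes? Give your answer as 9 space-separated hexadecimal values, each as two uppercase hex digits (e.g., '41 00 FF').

After char 0 ('2'=54): chars_in_quartet=1 acc=0x36 bytes_emitted=0
After char 1 ('W'=22): chars_in_quartet=2 acc=0xD96 bytes_emitted=0
After char 2 ('J'=9): chars_in_quartet=3 acc=0x36589 bytes_emitted=0
After char 3 ('s'=44): chars_in_quartet=4 acc=0xD9626C -> emit D9 62 6C, reset; bytes_emitted=3
After char 4 ('F'=5): chars_in_quartet=1 acc=0x5 bytes_emitted=3
After char 5 ('k'=36): chars_in_quartet=2 acc=0x164 bytes_emitted=3
After char 6 ('S'=18): chars_in_quartet=3 acc=0x5912 bytes_emitted=3
After char 7 ('O'=14): chars_in_quartet=4 acc=0x16448E -> emit 16 44 8E, reset; bytes_emitted=6
After char 8 ('J'=9): chars_in_quartet=1 acc=0x9 bytes_emitted=6
After char 9 ('o'=40): chars_in_quartet=2 acc=0x268 bytes_emitted=6
After char 10 ('X'=23): chars_in_quartet=3 acc=0x9A17 bytes_emitted=6
After char 11 ('v'=47): chars_in_quartet=4 acc=0x2685EF -> emit 26 85 EF, reset; bytes_emitted=9

Answer: D9 62 6C 16 44 8E 26 85 EF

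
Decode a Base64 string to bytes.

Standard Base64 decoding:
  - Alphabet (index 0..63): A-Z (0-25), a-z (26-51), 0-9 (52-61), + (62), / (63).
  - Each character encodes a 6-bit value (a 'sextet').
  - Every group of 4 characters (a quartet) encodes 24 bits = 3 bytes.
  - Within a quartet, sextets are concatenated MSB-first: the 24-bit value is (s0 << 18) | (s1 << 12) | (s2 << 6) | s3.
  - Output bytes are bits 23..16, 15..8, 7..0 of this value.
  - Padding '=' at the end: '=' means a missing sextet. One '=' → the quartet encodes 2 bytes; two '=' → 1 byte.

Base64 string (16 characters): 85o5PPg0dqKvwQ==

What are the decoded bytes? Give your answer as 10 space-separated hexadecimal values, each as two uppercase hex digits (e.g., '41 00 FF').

After char 0 ('8'=60): chars_in_quartet=1 acc=0x3C bytes_emitted=0
After char 1 ('5'=57): chars_in_quartet=2 acc=0xF39 bytes_emitted=0
After char 2 ('o'=40): chars_in_quartet=3 acc=0x3CE68 bytes_emitted=0
After char 3 ('5'=57): chars_in_quartet=4 acc=0xF39A39 -> emit F3 9A 39, reset; bytes_emitted=3
After char 4 ('P'=15): chars_in_quartet=1 acc=0xF bytes_emitted=3
After char 5 ('P'=15): chars_in_quartet=2 acc=0x3CF bytes_emitted=3
After char 6 ('g'=32): chars_in_quartet=3 acc=0xF3E0 bytes_emitted=3
After char 7 ('0'=52): chars_in_quartet=4 acc=0x3CF834 -> emit 3C F8 34, reset; bytes_emitted=6
After char 8 ('d'=29): chars_in_quartet=1 acc=0x1D bytes_emitted=6
After char 9 ('q'=42): chars_in_quartet=2 acc=0x76A bytes_emitted=6
After char 10 ('K'=10): chars_in_quartet=3 acc=0x1DA8A bytes_emitted=6
After char 11 ('v'=47): chars_in_quartet=4 acc=0x76A2AF -> emit 76 A2 AF, reset; bytes_emitted=9
After char 12 ('w'=48): chars_in_quartet=1 acc=0x30 bytes_emitted=9
After char 13 ('Q'=16): chars_in_quartet=2 acc=0xC10 bytes_emitted=9
Padding '==': partial quartet acc=0xC10 -> emit C1; bytes_emitted=10

Answer: F3 9A 39 3C F8 34 76 A2 AF C1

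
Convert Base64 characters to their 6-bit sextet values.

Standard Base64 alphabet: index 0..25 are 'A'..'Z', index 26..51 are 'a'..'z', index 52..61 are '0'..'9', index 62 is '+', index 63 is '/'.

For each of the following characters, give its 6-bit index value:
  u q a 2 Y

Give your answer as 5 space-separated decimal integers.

'u': a..z range, 26 + ord('u') − ord('a') = 46
'q': a..z range, 26 + ord('q') − ord('a') = 42
'a': a..z range, 26 + ord('a') − ord('a') = 26
'2': 0..9 range, 52 + ord('2') − ord('0') = 54
'Y': A..Z range, ord('Y') − ord('A') = 24

Answer: 46 42 26 54 24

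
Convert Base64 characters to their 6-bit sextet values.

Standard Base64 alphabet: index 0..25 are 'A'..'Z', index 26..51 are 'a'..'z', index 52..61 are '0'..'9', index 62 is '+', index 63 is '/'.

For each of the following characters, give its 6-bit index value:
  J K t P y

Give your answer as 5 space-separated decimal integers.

Answer: 9 10 45 15 50

Derivation:
'J': A..Z range, ord('J') − ord('A') = 9
'K': A..Z range, ord('K') − ord('A') = 10
't': a..z range, 26 + ord('t') − ord('a') = 45
'P': A..Z range, ord('P') − ord('A') = 15
'y': a..z range, 26 + ord('y') − ord('a') = 50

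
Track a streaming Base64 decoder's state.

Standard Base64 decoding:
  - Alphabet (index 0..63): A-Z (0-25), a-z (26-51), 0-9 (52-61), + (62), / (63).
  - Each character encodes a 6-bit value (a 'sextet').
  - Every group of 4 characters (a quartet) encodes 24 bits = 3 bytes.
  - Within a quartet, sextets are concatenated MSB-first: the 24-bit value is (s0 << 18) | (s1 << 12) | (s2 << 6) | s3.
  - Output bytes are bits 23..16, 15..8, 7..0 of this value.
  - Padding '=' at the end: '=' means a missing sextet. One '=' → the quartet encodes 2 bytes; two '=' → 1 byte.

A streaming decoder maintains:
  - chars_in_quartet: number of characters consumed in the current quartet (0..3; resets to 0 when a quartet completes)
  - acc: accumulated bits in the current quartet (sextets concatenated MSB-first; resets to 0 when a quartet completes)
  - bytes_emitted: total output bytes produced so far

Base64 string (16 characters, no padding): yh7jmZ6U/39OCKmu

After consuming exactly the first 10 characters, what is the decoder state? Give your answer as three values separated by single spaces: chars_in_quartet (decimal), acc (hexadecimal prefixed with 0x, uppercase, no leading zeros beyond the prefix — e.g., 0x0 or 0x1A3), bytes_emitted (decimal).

Answer: 2 0xFF7 6

Derivation:
After char 0 ('y'=50): chars_in_quartet=1 acc=0x32 bytes_emitted=0
After char 1 ('h'=33): chars_in_quartet=2 acc=0xCA1 bytes_emitted=0
After char 2 ('7'=59): chars_in_quartet=3 acc=0x3287B bytes_emitted=0
After char 3 ('j'=35): chars_in_quartet=4 acc=0xCA1EE3 -> emit CA 1E E3, reset; bytes_emitted=3
After char 4 ('m'=38): chars_in_quartet=1 acc=0x26 bytes_emitted=3
After char 5 ('Z'=25): chars_in_quartet=2 acc=0x999 bytes_emitted=3
After char 6 ('6'=58): chars_in_quartet=3 acc=0x2667A bytes_emitted=3
After char 7 ('U'=20): chars_in_quartet=4 acc=0x999E94 -> emit 99 9E 94, reset; bytes_emitted=6
After char 8 ('/'=63): chars_in_quartet=1 acc=0x3F bytes_emitted=6
After char 9 ('3'=55): chars_in_quartet=2 acc=0xFF7 bytes_emitted=6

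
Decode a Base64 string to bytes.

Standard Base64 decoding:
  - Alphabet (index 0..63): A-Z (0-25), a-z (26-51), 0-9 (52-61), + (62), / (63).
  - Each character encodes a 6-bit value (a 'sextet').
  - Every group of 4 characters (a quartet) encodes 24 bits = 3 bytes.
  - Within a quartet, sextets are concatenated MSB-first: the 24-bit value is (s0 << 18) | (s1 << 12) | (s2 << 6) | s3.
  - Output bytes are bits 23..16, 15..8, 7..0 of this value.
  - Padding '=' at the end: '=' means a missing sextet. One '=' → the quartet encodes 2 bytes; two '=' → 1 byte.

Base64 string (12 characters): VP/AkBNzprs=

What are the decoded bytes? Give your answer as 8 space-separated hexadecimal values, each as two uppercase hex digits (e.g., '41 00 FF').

After char 0 ('V'=21): chars_in_quartet=1 acc=0x15 bytes_emitted=0
After char 1 ('P'=15): chars_in_quartet=2 acc=0x54F bytes_emitted=0
After char 2 ('/'=63): chars_in_quartet=3 acc=0x153FF bytes_emitted=0
After char 3 ('A'=0): chars_in_quartet=4 acc=0x54FFC0 -> emit 54 FF C0, reset; bytes_emitted=3
After char 4 ('k'=36): chars_in_quartet=1 acc=0x24 bytes_emitted=3
After char 5 ('B'=1): chars_in_quartet=2 acc=0x901 bytes_emitted=3
After char 6 ('N'=13): chars_in_quartet=3 acc=0x2404D bytes_emitted=3
After char 7 ('z'=51): chars_in_quartet=4 acc=0x901373 -> emit 90 13 73, reset; bytes_emitted=6
After char 8 ('p'=41): chars_in_quartet=1 acc=0x29 bytes_emitted=6
After char 9 ('r'=43): chars_in_quartet=2 acc=0xA6B bytes_emitted=6
After char 10 ('s'=44): chars_in_quartet=3 acc=0x29AEC bytes_emitted=6
Padding '=': partial quartet acc=0x29AEC -> emit A6 BB; bytes_emitted=8

Answer: 54 FF C0 90 13 73 A6 BB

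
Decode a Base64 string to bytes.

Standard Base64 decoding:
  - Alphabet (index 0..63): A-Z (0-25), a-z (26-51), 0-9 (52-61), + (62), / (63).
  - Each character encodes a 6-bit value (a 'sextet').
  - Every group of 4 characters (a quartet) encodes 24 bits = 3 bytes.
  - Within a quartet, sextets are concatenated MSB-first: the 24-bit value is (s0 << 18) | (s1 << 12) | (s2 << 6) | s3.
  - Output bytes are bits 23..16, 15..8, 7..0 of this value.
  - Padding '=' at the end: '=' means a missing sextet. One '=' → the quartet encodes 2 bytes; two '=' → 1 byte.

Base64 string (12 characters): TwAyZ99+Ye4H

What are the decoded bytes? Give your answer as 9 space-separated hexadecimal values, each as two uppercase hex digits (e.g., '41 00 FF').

After char 0 ('T'=19): chars_in_quartet=1 acc=0x13 bytes_emitted=0
After char 1 ('w'=48): chars_in_quartet=2 acc=0x4F0 bytes_emitted=0
After char 2 ('A'=0): chars_in_quartet=3 acc=0x13C00 bytes_emitted=0
After char 3 ('y'=50): chars_in_quartet=4 acc=0x4F0032 -> emit 4F 00 32, reset; bytes_emitted=3
After char 4 ('Z'=25): chars_in_quartet=1 acc=0x19 bytes_emitted=3
After char 5 ('9'=61): chars_in_quartet=2 acc=0x67D bytes_emitted=3
After char 6 ('9'=61): chars_in_quartet=3 acc=0x19F7D bytes_emitted=3
After char 7 ('+'=62): chars_in_quartet=4 acc=0x67DF7E -> emit 67 DF 7E, reset; bytes_emitted=6
After char 8 ('Y'=24): chars_in_quartet=1 acc=0x18 bytes_emitted=6
After char 9 ('e'=30): chars_in_quartet=2 acc=0x61E bytes_emitted=6
After char 10 ('4'=56): chars_in_quartet=3 acc=0x187B8 bytes_emitted=6
After char 11 ('H'=7): chars_in_quartet=4 acc=0x61EE07 -> emit 61 EE 07, reset; bytes_emitted=9

Answer: 4F 00 32 67 DF 7E 61 EE 07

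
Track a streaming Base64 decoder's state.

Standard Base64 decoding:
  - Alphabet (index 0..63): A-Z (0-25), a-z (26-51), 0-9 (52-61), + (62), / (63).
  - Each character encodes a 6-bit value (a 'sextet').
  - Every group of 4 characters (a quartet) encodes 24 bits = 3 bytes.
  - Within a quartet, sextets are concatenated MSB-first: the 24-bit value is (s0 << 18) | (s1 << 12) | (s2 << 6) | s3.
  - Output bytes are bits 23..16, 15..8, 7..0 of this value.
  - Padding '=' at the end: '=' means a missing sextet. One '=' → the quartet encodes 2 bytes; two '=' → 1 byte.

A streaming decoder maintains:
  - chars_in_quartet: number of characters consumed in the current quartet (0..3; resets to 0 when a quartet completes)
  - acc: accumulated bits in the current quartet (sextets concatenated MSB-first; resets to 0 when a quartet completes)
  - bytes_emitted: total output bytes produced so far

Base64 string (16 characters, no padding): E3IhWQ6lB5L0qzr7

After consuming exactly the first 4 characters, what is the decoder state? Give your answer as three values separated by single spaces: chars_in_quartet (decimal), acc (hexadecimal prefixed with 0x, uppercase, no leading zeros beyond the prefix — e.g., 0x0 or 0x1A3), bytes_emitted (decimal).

Answer: 0 0x0 3

Derivation:
After char 0 ('E'=4): chars_in_quartet=1 acc=0x4 bytes_emitted=0
After char 1 ('3'=55): chars_in_quartet=2 acc=0x137 bytes_emitted=0
After char 2 ('I'=8): chars_in_quartet=3 acc=0x4DC8 bytes_emitted=0
After char 3 ('h'=33): chars_in_quartet=4 acc=0x137221 -> emit 13 72 21, reset; bytes_emitted=3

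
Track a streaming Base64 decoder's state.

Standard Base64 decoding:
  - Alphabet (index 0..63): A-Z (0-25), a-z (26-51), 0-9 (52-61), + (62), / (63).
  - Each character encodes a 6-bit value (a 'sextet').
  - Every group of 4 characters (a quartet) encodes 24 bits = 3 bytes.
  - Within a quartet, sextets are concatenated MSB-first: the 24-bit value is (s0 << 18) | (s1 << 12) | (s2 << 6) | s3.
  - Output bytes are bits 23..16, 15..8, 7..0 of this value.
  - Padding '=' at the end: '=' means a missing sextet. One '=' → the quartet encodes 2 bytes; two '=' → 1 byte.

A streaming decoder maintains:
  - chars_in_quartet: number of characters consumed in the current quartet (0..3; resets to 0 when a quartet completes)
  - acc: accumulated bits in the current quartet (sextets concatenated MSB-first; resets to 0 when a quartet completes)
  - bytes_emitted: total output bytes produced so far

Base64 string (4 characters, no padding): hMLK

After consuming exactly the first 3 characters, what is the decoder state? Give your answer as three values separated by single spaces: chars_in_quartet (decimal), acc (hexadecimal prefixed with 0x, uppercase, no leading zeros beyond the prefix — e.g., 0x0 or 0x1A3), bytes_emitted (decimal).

Answer: 3 0x2130B 0

Derivation:
After char 0 ('h'=33): chars_in_quartet=1 acc=0x21 bytes_emitted=0
After char 1 ('M'=12): chars_in_quartet=2 acc=0x84C bytes_emitted=0
After char 2 ('L'=11): chars_in_quartet=3 acc=0x2130B bytes_emitted=0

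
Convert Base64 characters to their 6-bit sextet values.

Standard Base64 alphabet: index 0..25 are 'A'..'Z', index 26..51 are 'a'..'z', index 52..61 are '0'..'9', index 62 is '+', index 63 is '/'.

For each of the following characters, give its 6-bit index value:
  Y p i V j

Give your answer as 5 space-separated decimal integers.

Answer: 24 41 34 21 35

Derivation:
'Y': A..Z range, ord('Y') − ord('A') = 24
'p': a..z range, 26 + ord('p') − ord('a') = 41
'i': a..z range, 26 + ord('i') − ord('a') = 34
'V': A..Z range, ord('V') − ord('A') = 21
'j': a..z range, 26 + ord('j') − ord('a') = 35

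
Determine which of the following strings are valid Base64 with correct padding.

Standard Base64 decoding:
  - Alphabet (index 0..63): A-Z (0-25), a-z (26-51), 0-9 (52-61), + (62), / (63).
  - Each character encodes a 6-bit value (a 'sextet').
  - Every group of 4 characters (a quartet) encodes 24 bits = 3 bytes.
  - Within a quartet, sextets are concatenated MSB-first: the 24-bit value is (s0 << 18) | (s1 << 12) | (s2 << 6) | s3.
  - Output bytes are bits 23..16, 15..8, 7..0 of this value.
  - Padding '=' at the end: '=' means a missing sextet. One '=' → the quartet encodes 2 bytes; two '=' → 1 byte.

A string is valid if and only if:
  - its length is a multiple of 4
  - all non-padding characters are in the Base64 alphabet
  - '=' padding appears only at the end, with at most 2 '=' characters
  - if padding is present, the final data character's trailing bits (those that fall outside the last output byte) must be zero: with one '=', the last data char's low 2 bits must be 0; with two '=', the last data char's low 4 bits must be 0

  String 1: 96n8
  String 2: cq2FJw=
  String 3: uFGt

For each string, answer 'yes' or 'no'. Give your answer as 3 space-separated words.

String 1: '96n8' → valid
String 2: 'cq2FJw=' → invalid (len=7 not mult of 4)
String 3: 'uFGt' → valid

Answer: yes no yes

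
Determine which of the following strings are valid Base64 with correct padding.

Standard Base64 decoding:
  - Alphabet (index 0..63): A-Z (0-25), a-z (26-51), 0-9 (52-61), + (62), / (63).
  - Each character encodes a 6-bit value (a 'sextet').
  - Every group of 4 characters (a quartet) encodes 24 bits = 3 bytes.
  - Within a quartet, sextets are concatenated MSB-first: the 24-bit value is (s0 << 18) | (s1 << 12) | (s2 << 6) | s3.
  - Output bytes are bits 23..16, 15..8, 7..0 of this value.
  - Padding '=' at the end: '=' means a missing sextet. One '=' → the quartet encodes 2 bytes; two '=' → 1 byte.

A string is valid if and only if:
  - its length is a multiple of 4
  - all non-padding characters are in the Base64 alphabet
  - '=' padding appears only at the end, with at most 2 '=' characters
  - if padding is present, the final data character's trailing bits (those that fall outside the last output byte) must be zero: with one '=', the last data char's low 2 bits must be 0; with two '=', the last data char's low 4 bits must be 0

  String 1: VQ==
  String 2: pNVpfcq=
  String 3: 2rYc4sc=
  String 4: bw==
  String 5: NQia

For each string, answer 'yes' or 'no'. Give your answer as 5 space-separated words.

String 1: 'VQ==' → valid
String 2: 'pNVpfcq=' → invalid (bad trailing bits)
String 3: '2rYc4sc=' → valid
String 4: 'bw==' → valid
String 5: 'NQia' → valid

Answer: yes no yes yes yes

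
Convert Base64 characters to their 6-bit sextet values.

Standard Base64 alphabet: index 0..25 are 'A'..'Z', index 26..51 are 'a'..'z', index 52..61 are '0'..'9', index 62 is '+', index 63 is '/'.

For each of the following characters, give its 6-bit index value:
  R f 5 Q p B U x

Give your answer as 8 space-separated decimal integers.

Answer: 17 31 57 16 41 1 20 49

Derivation:
'R': A..Z range, ord('R') − ord('A') = 17
'f': a..z range, 26 + ord('f') − ord('a') = 31
'5': 0..9 range, 52 + ord('5') − ord('0') = 57
'Q': A..Z range, ord('Q') − ord('A') = 16
'p': a..z range, 26 + ord('p') − ord('a') = 41
'B': A..Z range, ord('B') − ord('A') = 1
'U': A..Z range, ord('U') − ord('A') = 20
'x': a..z range, 26 + ord('x') − ord('a') = 49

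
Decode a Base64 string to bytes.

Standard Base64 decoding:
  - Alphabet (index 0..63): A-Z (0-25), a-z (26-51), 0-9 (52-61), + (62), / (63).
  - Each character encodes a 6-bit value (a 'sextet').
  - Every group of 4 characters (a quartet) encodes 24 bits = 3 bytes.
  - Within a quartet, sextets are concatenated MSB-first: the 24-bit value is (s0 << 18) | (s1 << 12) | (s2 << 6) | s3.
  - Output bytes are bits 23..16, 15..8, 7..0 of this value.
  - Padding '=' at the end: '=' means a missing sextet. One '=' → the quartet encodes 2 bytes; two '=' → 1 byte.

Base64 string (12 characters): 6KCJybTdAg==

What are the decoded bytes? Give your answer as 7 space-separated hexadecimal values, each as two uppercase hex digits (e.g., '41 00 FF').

Answer: E8 A0 89 C9 B4 DD 02

Derivation:
After char 0 ('6'=58): chars_in_quartet=1 acc=0x3A bytes_emitted=0
After char 1 ('K'=10): chars_in_quartet=2 acc=0xE8A bytes_emitted=0
After char 2 ('C'=2): chars_in_quartet=3 acc=0x3A282 bytes_emitted=0
After char 3 ('J'=9): chars_in_quartet=4 acc=0xE8A089 -> emit E8 A0 89, reset; bytes_emitted=3
After char 4 ('y'=50): chars_in_quartet=1 acc=0x32 bytes_emitted=3
After char 5 ('b'=27): chars_in_quartet=2 acc=0xC9B bytes_emitted=3
After char 6 ('T'=19): chars_in_quartet=3 acc=0x326D3 bytes_emitted=3
After char 7 ('d'=29): chars_in_quartet=4 acc=0xC9B4DD -> emit C9 B4 DD, reset; bytes_emitted=6
After char 8 ('A'=0): chars_in_quartet=1 acc=0x0 bytes_emitted=6
After char 9 ('g'=32): chars_in_quartet=2 acc=0x20 bytes_emitted=6
Padding '==': partial quartet acc=0x20 -> emit 02; bytes_emitted=7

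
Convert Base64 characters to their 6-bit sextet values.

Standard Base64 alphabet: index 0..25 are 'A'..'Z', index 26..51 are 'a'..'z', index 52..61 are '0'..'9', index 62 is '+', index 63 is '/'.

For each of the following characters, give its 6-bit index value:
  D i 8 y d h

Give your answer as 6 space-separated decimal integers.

Answer: 3 34 60 50 29 33

Derivation:
'D': A..Z range, ord('D') − ord('A') = 3
'i': a..z range, 26 + ord('i') − ord('a') = 34
'8': 0..9 range, 52 + ord('8') − ord('0') = 60
'y': a..z range, 26 + ord('y') − ord('a') = 50
'd': a..z range, 26 + ord('d') − ord('a') = 29
'h': a..z range, 26 + ord('h') − ord('a') = 33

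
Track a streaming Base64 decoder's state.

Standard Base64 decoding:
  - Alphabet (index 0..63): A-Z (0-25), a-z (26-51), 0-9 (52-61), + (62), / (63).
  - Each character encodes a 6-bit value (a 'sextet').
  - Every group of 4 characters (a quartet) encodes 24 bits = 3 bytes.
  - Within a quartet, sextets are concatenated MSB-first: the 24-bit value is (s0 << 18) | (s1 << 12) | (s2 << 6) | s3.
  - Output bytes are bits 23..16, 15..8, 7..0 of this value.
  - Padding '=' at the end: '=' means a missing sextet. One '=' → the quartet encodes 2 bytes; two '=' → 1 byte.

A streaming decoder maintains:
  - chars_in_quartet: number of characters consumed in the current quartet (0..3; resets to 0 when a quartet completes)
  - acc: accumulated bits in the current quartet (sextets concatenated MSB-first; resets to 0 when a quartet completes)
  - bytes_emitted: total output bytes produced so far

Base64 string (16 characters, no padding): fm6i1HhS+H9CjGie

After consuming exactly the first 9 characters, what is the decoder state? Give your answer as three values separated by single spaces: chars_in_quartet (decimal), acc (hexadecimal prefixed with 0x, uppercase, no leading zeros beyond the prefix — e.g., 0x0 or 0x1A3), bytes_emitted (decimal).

After char 0 ('f'=31): chars_in_quartet=1 acc=0x1F bytes_emitted=0
After char 1 ('m'=38): chars_in_quartet=2 acc=0x7E6 bytes_emitted=0
After char 2 ('6'=58): chars_in_quartet=3 acc=0x1F9BA bytes_emitted=0
After char 3 ('i'=34): chars_in_quartet=4 acc=0x7E6EA2 -> emit 7E 6E A2, reset; bytes_emitted=3
After char 4 ('1'=53): chars_in_quartet=1 acc=0x35 bytes_emitted=3
After char 5 ('H'=7): chars_in_quartet=2 acc=0xD47 bytes_emitted=3
After char 6 ('h'=33): chars_in_quartet=3 acc=0x351E1 bytes_emitted=3
After char 7 ('S'=18): chars_in_quartet=4 acc=0xD47852 -> emit D4 78 52, reset; bytes_emitted=6
After char 8 ('+'=62): chars_in_quartet=1 acc=0x3E bytes_emitted=6

Answer: 1 0x3E 6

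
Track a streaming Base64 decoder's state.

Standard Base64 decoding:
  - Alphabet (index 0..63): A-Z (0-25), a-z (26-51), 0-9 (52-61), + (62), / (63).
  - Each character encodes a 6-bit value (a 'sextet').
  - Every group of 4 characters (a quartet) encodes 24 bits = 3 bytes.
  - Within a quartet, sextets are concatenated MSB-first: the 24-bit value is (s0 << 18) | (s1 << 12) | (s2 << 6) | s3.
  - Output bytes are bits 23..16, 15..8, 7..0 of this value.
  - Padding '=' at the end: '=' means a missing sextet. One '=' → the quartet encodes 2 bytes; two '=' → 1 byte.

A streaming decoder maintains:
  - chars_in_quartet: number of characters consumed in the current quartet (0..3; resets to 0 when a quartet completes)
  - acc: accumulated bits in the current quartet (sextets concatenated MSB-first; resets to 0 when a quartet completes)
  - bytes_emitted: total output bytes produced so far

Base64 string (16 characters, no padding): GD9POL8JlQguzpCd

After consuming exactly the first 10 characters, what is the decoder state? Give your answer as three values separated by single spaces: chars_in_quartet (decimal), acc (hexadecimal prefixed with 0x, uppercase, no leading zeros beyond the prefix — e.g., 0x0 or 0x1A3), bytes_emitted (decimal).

After char 0 ('G'=6): chars_in_quartet=1 acc=0x6 bytes_emitted=0
After char 1 ('D'=3): chars_in_quartet=2 acc=0x183 bytes_emitted=0
After char 2 ('9'=61): chars_in_quartet=3 acc=0x60FD bytes_emitted=0
After char 3 ('P'=15): chars_in_quartet=4 acc=0x183F4F -> emit 18 3F 4F, reset; bytes_emitted=3
After char 4 ('O'=14): chars_in_quartet=1 acc=0xE bytes_emitted=3
After char 5 ('L'=11): chars_in_quartet=2 acc=0x38B bytes_emitted=3
After char 6 ('8'=60): chars_in_quartet=3 acc=0xE2FC bytes_emitted=3
After char 7 ('J'=9): chars_in_quartet=4 acc=0x38BF09 -> emit 38 BF 09, reset; bytes_emitted=6
After char 8 ('l'=37): chars_in_quartet=1 acc=0x25 bytes_emitted=6
After char 9 ('Q'=16): chars_in_quartet=2 acc=0x950 bytes_emitted=6

Answer: 2 0x950 6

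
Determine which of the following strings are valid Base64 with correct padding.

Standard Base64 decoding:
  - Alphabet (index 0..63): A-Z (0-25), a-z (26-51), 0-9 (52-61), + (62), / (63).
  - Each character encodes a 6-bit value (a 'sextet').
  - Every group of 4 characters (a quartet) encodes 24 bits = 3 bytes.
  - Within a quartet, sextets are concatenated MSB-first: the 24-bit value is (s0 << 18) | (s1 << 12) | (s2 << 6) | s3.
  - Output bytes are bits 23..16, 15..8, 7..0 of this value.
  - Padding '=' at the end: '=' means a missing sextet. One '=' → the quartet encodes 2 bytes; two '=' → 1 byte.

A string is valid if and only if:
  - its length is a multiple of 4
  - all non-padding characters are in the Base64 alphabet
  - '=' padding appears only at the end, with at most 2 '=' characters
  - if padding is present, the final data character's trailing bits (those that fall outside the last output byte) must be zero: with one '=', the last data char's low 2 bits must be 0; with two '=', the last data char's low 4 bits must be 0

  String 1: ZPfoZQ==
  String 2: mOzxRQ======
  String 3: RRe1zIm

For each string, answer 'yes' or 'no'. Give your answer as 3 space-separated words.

String 1: 'ZPfoZQ==' → valid
String 2: 'mOzxRQ======' → invalid (6 pad chars (max 2))
String 3: 'RRe1zIm' → invalid (len=7 not mult of 4)

Answer: yes no no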